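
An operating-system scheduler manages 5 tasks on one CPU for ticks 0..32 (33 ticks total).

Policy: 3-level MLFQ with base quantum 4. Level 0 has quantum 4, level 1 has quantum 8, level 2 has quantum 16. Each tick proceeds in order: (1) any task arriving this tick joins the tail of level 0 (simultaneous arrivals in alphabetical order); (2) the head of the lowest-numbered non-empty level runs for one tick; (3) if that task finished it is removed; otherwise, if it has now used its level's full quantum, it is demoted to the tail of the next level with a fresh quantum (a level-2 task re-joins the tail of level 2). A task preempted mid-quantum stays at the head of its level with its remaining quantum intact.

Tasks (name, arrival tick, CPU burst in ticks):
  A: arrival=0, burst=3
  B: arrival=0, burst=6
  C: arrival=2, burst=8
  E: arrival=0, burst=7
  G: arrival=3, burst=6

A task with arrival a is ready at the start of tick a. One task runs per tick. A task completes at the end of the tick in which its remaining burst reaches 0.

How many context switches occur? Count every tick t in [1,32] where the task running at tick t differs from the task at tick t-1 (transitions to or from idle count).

context switches = 9

t=0: L0/L1/L2 = ABE/-/- → run A
t=1: L0/L1/L2 = ABE/-/- → run A
t=2: L0/L1/L2 = ABEC/-/- → run A
t=3: L0/L1/L2 = BECG/-/- → run B
t=4: L0/L1/L2 = BECG/-/- → run B
t=5: L0/L1/L2 = BECG/-/- → run B
t=6: L0/L1/L2 = BECG/-/- → run B
t=7: L0/L1/L2 = ECG/B/- → run E
t=8: L0/L1/L2 = ECG/B/- → run E
t=9: L0/L1/L2 = ECG/B/- → run E
t=10: L0/L1/L2 = ECG/B/- → run E
t=11: L0/L1/L2 = CG/BE/- → run C
t=12: L0/L1/L2 = CG/BE/- → run C
t=13: L0/L1/L2 = CG/BE/- → run C
t=14: L0/L1/L2 = CG/BE/- → run C
t=15: L0/L1/L2 = G/BEC/- → run G
t=16: L0/L1/L2 = G/BEC/- → run G
t=17: L0/L1/L2 = G/BEC/- → run G
t=18: L0/L1/L2 = G/BEC/- → run G
t=19: L0/L1/L2 = -/BECG/- → run B
t=20: L0/L1/L2 = -/BECG/- → run B
t=21: L0/L1/L2 = -/ECG/- → run E
t=22: L0/L1/L2 = -/ECG/- → run E
t=23: L0/L1/L2 = -/ECG/- → run E
t=24: L0/L1/L2 = -/CG/- → run C
t=25: L0/L1/L2 = -/CG/- → run C
t=26: L0/L1/L2 = -/CG/- → run C
t=27: L0/L1/L2 = -/CG/- → run C
t=28: L0/L1/L2 = -/G/- → run G
t=29: L0/L1/L2 = -/G/- → run G
t=30: (idle)
t=31: (idle)
t=32: (idle)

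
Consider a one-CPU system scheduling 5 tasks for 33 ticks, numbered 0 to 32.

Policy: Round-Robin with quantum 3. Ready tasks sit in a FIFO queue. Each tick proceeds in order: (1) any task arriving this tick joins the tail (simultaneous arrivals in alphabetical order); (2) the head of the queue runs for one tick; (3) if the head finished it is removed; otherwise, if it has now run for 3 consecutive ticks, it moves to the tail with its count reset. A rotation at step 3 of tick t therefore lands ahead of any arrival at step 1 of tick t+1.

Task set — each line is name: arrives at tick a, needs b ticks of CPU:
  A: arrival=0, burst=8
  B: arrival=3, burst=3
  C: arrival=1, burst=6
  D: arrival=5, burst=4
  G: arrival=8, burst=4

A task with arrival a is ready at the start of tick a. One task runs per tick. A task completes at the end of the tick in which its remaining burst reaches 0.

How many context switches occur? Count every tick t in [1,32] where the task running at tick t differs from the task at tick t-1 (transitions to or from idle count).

context switches = 10

t=0: queue=[A] q_used=0 → run A
t=1: queue=[A,C] q_used=1 → run A
t=2: queue=[A,C] q_used=2 → run A
t=3: queue=[C,A,B] q_used=0 → run C
t=4: queue=[C,A,B] q_used=1 → run C
t=5: queue=[C,A,B,D] q_used=2 → run C
t=6: queue=[A,B,D,C] q_used=0 → run A
t=7: queue=[A,B,D,C] q_used=1 → run A
t=8: queue=[A,B,D,C,G] q_used=2 → run A
t=9: queue=[B,D,C,G,A] q_used=0 → run B
t=10: queue=[B,D,C,G,A] q_used=1 → run B
t=11: queue=[B,D,C,G,A] q_used=2 → run B
t=12: queue=[D,C,G,A] q_used=0 → run D
t=13: queue=[D,C,G,A] q_used=1 → run D
t=14: queue=[D,C,G,A] q_used=2 → run D
t=15: queue=[C,G,A,D] q_used=0 → run C
t=16: queue=[C,G,A,D] q_used=1 → run C
t=17: queue=[C,G,A,D] q_used=2 → run C
t=18: queue=[G,A,D] q_used=0 → run G
t=19: queue=[G,A,D] q_used=1 → run G
t=20: queue=[G,A,D] q_used=2 → run G
t=21: queue=[A,D,G] q_used=0 → run A
t=22: queue=[A,D,G] q_used=1 → run A
t=23: queue=[D,G] q_used=0 → run D
t=24: queue=[G] q_used=0 → run G
t=25: (idle)
t=26: (idle)
t=27: (idle)
t=28: (idle)
t=29: (idle)
t=30: (idle)
t=31: (idle)
t=32: (idle)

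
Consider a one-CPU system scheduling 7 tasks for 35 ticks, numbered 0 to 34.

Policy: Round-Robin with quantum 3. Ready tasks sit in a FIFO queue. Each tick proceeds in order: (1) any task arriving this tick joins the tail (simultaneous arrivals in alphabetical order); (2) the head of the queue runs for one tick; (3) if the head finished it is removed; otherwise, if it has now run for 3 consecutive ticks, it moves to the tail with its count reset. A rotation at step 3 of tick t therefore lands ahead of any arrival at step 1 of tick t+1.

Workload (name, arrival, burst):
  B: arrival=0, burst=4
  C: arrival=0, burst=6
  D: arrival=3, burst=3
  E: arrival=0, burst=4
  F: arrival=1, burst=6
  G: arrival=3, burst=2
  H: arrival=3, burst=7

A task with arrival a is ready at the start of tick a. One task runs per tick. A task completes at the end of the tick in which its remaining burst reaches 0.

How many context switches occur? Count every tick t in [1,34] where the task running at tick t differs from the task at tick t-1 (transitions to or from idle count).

t=0: queue=[B,C,E] q_used=0 → run B
t=1: queue=[B,C,E,F] q_used=1 → run B
t=2: queue=[B,C,E,F] q_used=2 → run B
t=3: queue=[C,E,F,B,D,G,H] q_used=0 → run C
t=4: queue=[C,E,F,B,D,G,H] q_used=1 → run C
t=5: queue=[C,E,F,B,D,G,H] q_used=2 → run C
t=6: queue=[E,F,B,D,G,H,C] q_used=0 → run E
t=7: queue=[E,F,B,D,G,H,C] q_used=1 → run E
t=8: queue=[E,F,B,D,G,H,C] q_used=2 → run E
t=9: queue=[F,B,D,G,H,C,E] q_used=0 → run F
t=10: queue=[F,B,D,G,H,C,E] q_used=1 → run F
t=11: queue=[F,B,D,G,H,C,E] q_used=2 → run F
t=12: queue=[B,D,G,H,C,E,F] q_used=0 → run B
t=13: queue=[D,G,H,C,E,F] q_used=0 → run D
t=14: queue=[D,G,H,C,E,F] q_used=1 → run D
t=15: queue=[D,G,H,C,E,F] q_used=2 → run D
t=16: queue=[G,H,C,E,F] q_used=0 → run G
t=17: queue=[G,H,C,E,F] q_used=1 → run G
t=18: queue=[H,C,E,F] q_used=0 → run H
t=19: queue=[H,C,E,F] q_used=1 → run H
t=20: queue=[H,C,E,F] q_used=2 → run H
t=21: queue=[C,E,F,H] q_used=0 → run C
t=22: queue=[C,E,F,H] q_used=1 → run C
t=23: queue=[C,E,F,H] q_used=2 → run C
t=24: queue=[E,F,H] q_used=0 → run E
t=25: queue=[F,H] q_used=0 → run F
t=26: queue=[F,H] q_used=1 → run F
t=27: queue=[F,H] q_used=2 → run F
t=28: queue=[H] q_used=0 → run H
t=29: queue=[H] q_used=1 → run H
t=30: queue=[H] q_used=2 → run H
t=31: queue=[H] q_used=0 → run H
t=32: (idle)
t=33: (idle)
t=34: (idle)

context switches = 12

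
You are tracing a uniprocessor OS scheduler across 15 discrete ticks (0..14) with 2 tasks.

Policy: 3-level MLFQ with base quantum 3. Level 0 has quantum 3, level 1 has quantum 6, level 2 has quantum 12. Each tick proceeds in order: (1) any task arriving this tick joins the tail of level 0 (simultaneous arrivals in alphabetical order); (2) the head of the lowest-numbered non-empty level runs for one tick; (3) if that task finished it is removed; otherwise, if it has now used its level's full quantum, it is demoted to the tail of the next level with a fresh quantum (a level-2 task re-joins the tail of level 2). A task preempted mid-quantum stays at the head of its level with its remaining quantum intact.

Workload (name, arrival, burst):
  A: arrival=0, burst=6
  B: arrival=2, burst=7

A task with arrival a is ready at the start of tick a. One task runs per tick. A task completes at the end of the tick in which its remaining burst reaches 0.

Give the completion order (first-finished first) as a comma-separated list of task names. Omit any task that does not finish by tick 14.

completion order = A, B

t=0: L0/L1/L2 = A/-/- → run A
t=1: L0/L1/L2 = A/-/- → run A
t=2: L0/L1/L2 = AB/-/- → run A
t=3: L0/L1/L2 = B/A/- → run B
t=4: L0/L1/L2 = B/A/- → run B
t=5: L0/L1/L2 = B/A/- → run B
t=6: L0/L1/L2 = -/AB/- → run A
t=7: L0/L1/L2 = -/AB/- → run A
t=8: L0/L1/L2 = -/AB/- → run A
t=9: L0/L1/L2 = -/B/- → run B
t=10: L0/L1/L2 = -/B/- → run B
t=11: L0/L1/L2 = -/B/- → run B
t=12: L0/L1/L2 = -/B/- → run B
t=13: (idle)
t=14: (idle)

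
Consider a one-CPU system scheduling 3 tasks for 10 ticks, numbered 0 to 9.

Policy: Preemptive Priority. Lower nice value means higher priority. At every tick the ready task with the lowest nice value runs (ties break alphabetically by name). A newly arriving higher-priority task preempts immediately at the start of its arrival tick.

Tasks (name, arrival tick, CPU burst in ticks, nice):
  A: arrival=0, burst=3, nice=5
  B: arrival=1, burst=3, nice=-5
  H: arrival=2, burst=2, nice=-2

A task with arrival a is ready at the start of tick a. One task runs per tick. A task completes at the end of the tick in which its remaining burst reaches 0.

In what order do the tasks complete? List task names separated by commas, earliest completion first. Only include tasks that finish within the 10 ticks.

completion order = B, H, A

t=0: ready={A} → run A
t=1: ready={A,B} → run B
t=2: ready={A,B,H} → run B
t=3: ready={A,B,H} → run B
t=4: ready={A,H} → run H
t=5: ready={A,H} → run H
t=6: ready={A} → run A
t=7: ready={A} → run A
t=8: (idle)
t=9: (idle)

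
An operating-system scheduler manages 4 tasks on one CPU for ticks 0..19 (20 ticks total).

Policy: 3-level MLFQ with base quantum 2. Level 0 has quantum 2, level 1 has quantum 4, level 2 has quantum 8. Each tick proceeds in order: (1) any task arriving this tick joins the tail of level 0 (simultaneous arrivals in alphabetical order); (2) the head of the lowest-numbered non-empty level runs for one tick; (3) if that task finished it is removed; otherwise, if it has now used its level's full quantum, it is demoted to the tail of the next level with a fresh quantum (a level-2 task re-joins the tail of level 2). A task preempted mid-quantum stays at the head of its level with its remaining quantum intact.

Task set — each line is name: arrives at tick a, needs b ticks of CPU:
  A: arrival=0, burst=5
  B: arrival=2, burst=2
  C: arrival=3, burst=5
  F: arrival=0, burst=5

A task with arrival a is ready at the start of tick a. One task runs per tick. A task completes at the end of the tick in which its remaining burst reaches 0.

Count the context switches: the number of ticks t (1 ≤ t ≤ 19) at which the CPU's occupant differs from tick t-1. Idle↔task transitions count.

t=0: L0/L1/L2 = AF/-/- → run A
t=1: L0/L1/L2 = AF/-/- → run A
t=2: L0/L1/L2 = FB/A/- → run F
t=3: L0/L1/L2 = FBC/A/- → run F
t=4: L0/L1/L2 = BC/AF/- → run B
t=5: L0/L1/L2 = BC/AF/- → run B
t=6: L0/L1/L2 = C/AF/- → run C
t=7: L0/L1/L2 = C/AF/- → run C
t=8: L0/L1/L2 = -/AFC/- → run A
t=9: L0/L1/L2 = -/AFC/- → run A
t=10: L0/L1/L2 = -/AFC/- → run A
t=11: L0/L1/L2 = -/FC/- → run F
t=12: L0/L1/L2 = -/FC/- → run F
t=13: L0/L1/L2 = -/FC/- → run F
t=14: L0/L1/L2 = -/C/- → run C
t=15: L0/L1/L2 = -/C/- → run C
t=16: L0/L1/L2 = -/C/- → run C
t=17: (idle)
t=18: (idle)
t=19: (idle)

context switches = 7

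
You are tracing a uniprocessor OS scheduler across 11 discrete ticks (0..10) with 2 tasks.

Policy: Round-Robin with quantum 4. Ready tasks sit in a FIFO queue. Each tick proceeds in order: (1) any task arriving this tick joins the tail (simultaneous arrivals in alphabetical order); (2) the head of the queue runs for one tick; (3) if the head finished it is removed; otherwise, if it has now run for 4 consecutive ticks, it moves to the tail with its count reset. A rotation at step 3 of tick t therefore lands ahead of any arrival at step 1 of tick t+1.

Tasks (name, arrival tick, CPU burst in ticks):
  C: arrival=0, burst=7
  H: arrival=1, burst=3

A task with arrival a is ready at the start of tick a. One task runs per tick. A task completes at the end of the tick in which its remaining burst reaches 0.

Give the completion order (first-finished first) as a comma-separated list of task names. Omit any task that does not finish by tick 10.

t=0: queue=[C] q_used=0 → run C
t=1: queue=[C,H] q_used=1 → run C
t=2: queue=[C,H] q_used=2 → run C
t=3: queue=[C,H] q_used=3 → run C
t=4: queue=[H,C] q_used=0 → run H
t=5: queue=[H,C] q_used=1 → run H
t=6: queue=[H,C] q_used=2 → run H
t=7: queue=[C] q_used=0 → run C
t=8: queue=[C] q_used=1 → run C
t=9: queue=[C] q_used=2 → run C
t=10: (idle)

completion order = H, C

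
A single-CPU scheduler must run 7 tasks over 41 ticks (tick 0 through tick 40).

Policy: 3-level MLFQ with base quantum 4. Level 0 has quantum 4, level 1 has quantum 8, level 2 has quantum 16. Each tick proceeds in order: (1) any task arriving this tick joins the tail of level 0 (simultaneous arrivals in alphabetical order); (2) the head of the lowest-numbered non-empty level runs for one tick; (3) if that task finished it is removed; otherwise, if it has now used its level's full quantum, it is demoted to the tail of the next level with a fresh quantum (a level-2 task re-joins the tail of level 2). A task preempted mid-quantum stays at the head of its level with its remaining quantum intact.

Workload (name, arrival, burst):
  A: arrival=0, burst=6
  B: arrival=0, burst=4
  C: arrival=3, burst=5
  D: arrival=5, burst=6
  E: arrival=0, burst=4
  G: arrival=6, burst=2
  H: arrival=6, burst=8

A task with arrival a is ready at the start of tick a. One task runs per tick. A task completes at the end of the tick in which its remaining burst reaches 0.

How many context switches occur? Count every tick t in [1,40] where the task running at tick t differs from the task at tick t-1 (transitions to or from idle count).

context switches = 11

t=0: L0/L1/L2 = ABE/-/- → run A
t=1: L0/L1/L2 = ABE/-/- → run A
t=2: L0/L1/L2 = ABE/-/- → run A
t=3: L0/L1/L2 = ABEC/-/- → run A
t=4: L0/L1/L2 = BEC/A/- → run B
t=5: L0/L1/L2 = BECD/A/- → run B
t=6: L0/L1/L2 = BECDGH/A/- → run B
t=7: L0/L1/L2 = BECDGH/A/- → run B
t=8: L0/L1/L2 = ECDGH/A/- → run E
t=9: L0/L1/L2 = ECDGH/A/- → run E
t=10: L0/L1/L2 = ECDGH/A/- → run E
t=11: L0/L1/L2 = ECDGH/A/- → run E
t=12: L0/L1/L2 = CDGH/A/- → run C
t=13: L0/L1/L2 = CDGH/A/- → run C
t=14: L0/L1/L2 = CDGH/A/- → run C
t=15: L0/L1/L2 = CDGH/A/- → run C
t=16: L0/L1/L2 = DGH/AC/- → run D
t=17: L0/L1/L2 = DGH/AC/- → run D
t=18: L0/L1/L2 = DGH/AC/- → run D
t=19: L0/L1/L2 = DGH/AC/- → run D
t=20: L0/L1/L2 = GH/ACD/- → run G
t=21: L0/L1/L2 = GH/ACD/- → run G
t=22: L0/L1/L2 = H/ACD/- → run H
t=23: L0/L1/L2 = H/ACD/- → run H
t=24: L0/L1/L2 = H/ACD/- → run H
t=25: L0/L1/L2 = H/ACD/- → run H
t=26: L0/L1/L2 = -/ACDH/- → run A
t=27: L0/L1/L2 = -/ACDH/- → run A
t=28: L0/L1/L2 = -/CDH/- → run C
t=29: L0/L1/L2 = -/DH/- → run D
t=30: L0/L1/L2 = -/DH/- → run D
t=31: L0/L1/L2 = -/H/- → run H
t=32: L0/L1/L2 = -/H/- → run H
t=33: L0/L1/L2 = -/H/- → run H
t=34: L0/L1/L2 = -/H/- → run H
t=35: (idle)
t=36: (idle)
t=37: (idle)
t=38: (idle)
t=39: (idle)
t=40: (idle)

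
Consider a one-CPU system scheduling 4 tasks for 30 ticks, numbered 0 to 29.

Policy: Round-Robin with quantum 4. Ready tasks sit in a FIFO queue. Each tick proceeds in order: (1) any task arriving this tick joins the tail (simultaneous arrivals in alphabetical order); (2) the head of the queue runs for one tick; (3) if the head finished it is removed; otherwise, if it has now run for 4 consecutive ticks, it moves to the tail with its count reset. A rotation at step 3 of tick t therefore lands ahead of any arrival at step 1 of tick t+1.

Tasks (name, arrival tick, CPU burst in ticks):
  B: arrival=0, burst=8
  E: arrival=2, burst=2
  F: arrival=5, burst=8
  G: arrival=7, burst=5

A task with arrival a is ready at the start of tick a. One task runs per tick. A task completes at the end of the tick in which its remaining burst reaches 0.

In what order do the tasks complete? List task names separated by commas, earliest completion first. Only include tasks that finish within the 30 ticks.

completion order = E, B, F, G

t=0: queue=[B] q_used=0 → run B
t=1: queue=[B] q_used=1 → run B
t=2: queue=[B,E] q_used=2 → run B
t=3: queue=[B,E] q_used=3 → run B
t=4: queue=[E,B] q_used=0 → run E
t=5: queue=[E,B,F] q_used=1 → run E
t=6: queue=[B,F] q_used=0 → run B
t=7: queue=[B,F,G] q_used=1 → run B
t=8: queue=[B,F,G] q_used=2 → run B
t=9: queue=[B,F,G] q_used=3 → run B
t=10: queue=[F,G] q_used=0 → run F
t=11: queue=[F,G] q_used=1 → run F
t=12: queue=[F,G] q_used=2 → run F
t=13: queue=[F,G] q_used=3 → run F
t=14: queue=[G,F] q_used=0 → run G
t=15: queue=[G,F] q_used=1 → run G
t=16: queue=[G,F] q_used=2 → run G
t=17: queue=[G,F] q_used=3 → run G
t=18: queue=[F,G] q_used=0 → run F
t=19: queue=[F,G] q_used=1 → run F
t=20: queue=[F,G] q_used=2 → run F
t=21: queue=[F,G] q_used=3 → run F
t=22: queue=[G] q_used=0 → run G
t=23: (idle)
t=24: (idle)
t=25: (idle)
t=26: (idle)
t=27: (idle)
t=28: (idle)
t=29: (idle)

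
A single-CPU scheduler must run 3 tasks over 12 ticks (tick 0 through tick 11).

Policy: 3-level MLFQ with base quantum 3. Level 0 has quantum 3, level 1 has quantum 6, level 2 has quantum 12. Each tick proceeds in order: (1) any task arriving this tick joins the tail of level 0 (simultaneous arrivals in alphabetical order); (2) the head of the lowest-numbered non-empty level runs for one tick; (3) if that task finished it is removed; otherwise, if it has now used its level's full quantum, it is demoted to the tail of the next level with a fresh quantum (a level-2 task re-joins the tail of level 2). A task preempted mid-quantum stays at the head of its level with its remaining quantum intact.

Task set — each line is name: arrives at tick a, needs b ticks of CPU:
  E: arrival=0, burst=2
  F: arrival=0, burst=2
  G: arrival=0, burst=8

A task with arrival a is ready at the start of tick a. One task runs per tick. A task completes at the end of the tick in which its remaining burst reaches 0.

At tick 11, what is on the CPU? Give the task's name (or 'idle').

t=0: L0/L1/L2 = EFG/-/- → run E
t=1: L0/L1/L2 = EFG/-/- → run E
t=2: L0/L1/L2 = FG/-/- → run F
t=3: L0/L1/L2 = FG/-/- → run F
t=4: L0/L1/L2 = G/-/- → run G
t=5: L0/L1/L2 = G/-/- → run G
t=6: L0/L1/L2 = G/-/- → run G
t=7: L0/L1/L2 = -/G/- → run G
t=8: L0/L1/L2 = -/G/- → run G
t=9: L0/L1/L2 = -/G/- → run G
t=10: L0/L1/L2 = -/G/- → run G
t=11: L0/L1/L2 = -/G/- → run G

running at tick 11 = G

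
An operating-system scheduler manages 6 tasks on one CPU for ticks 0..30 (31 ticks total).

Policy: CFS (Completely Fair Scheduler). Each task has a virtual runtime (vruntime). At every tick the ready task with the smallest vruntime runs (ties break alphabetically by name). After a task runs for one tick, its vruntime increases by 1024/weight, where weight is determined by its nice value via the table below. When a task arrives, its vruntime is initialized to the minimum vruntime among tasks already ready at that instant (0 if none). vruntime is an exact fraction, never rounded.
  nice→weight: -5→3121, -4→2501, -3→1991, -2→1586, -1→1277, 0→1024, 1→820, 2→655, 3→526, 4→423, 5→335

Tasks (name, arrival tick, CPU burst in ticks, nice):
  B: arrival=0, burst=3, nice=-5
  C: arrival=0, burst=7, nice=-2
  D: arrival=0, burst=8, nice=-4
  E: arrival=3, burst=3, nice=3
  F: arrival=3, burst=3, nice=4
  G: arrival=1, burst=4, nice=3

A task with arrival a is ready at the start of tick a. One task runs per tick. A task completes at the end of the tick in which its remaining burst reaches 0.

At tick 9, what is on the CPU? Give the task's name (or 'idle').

t=0: vr[B=0 C=0 D=0] → run B
t=1: vr[B=1024/3121 C=0 D=0 G=0] → run C
t=2: vr[B=1024/3121 C=512/793 D=0 G=0] → run D
t=3: vr[B=1024/3121 C=512/793 D=1024/2501 E=0 F=0 G=0] → run E
t=4: vr[B=1024/3121 C=512/793 D=1024/2501 E=512/263 F=0 G=0] → run F
t=5: vr[B=1024/3121 C=512/793 D=1024/2501 E=512/263 F=1024/423 G=0] → run G
t=6: vr[B=1024/3121 C=512/793 D=1024/2501 E=512/263 F=1024/423 G=512/263] → run B
t=7: vr[B=2048/3121 C=512/793 D=1024/2501 E=512/263 F=1024/423 G=512/263] → run D
t=8: vr[B=2048/3121 C=512/793 D=2048/2501 E=512/263 F=1024/423 G=512/263] → run C
t=9: vr[B=2048/3121 C=1024/793 D=2048/2501 E=512/263 F=1024/423 G=512/263] → run B
t=10: vr[C=1024/793 D=2048/2501 E=512/263 F=1024/423 G=512/263] → run D
t=11: vr[C=1024/793 D=3072/2501 E=512/263 F=1024/423 G=512/263] → run D
t=12: vr[C=1024/793 D=4096/2501 E=512/263 F=1024/423 G=512/263] → run C
t=13: vr[C=1536/793 D=4096/2501 E=512/263 F=1024/423 G=512/263] → run D
t=14: vr[C=1536/793 D=5120/2501 E=512/263 F=1024/423 G=512/263] → run C
t=15: vr[C=2048/793 D=5120/2501 E=512/263 F=1024/423 G=512/263] → run E
t=16: vr[C=2048/793 D=5120/2501 E=1024/263 F=1024/423 G=512/263] → run G
t=17: vr[C=2048/793 D=5120/2501 E=1024/263 F=1024/423 G=1024/263] → run D
t=18: vr[C=2048/793 D=6144/2501 E=1024/263 F=1024/423 G=1024/263] → run F
t=19: vr[C=2048/793 D=6144/2501 E=1024/263 F=2048/423 G=1024/263] → run D
t=20: vr[C=2048/793 D=7168/2501 E=1024/263 F=2048/423 G=1024/263] → run C
t=21: vr[C=2560/793 D=7168/2501 E=1024/263 F=2048/423 G=1024/263] → run D
t=22: vr[C=2560/793 E=1024/263 F=2048/423 G=1024/263] → run C
t=23: vr[C=3072/793 E=1024/263 F=2048/423 G=1024/263] → run C
t=24: vr[E=1024/263 F=2048/423 G=1024/263] → run E
t=25: vr[F=2048/423 G=1024/263] → run G
t=26: vr[F=2048/423 G=1536/263] → run F
t=27: vr[G=1536/263] → run G
t=28: (idle)
t=29: (idle)
t=30: (idle)

running at tick 9 = B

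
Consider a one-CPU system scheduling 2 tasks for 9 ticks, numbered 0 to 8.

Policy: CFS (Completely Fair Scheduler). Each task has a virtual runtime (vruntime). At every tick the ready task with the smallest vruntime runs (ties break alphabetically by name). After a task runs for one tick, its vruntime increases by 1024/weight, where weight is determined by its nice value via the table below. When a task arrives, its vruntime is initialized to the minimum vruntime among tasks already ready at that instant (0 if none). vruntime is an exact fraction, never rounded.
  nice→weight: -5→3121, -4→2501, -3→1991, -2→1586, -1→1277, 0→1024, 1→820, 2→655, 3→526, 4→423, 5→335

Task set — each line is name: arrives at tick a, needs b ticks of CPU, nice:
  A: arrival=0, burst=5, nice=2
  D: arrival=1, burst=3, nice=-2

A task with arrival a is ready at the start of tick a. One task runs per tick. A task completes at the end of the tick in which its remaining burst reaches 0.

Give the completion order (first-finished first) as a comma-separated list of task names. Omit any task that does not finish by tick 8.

completion order = D, A

t=0: vr[A=0] → run A
t=1: vr[A=1024/655 D=1024/655] → run A
t=2: vr[A=2048/655 D=1024/655] → run D
t=3: vr[A=2048/655 D=1147392/519415] → run D
t=4: vr[A=2048/655 D=1482752/519415] → run D
t=5: vr[A=2048/655] → run A
t=6: vr[A=3072/655] → run A
t=7: vr[A=4096/655] → run A
t=8: (idle)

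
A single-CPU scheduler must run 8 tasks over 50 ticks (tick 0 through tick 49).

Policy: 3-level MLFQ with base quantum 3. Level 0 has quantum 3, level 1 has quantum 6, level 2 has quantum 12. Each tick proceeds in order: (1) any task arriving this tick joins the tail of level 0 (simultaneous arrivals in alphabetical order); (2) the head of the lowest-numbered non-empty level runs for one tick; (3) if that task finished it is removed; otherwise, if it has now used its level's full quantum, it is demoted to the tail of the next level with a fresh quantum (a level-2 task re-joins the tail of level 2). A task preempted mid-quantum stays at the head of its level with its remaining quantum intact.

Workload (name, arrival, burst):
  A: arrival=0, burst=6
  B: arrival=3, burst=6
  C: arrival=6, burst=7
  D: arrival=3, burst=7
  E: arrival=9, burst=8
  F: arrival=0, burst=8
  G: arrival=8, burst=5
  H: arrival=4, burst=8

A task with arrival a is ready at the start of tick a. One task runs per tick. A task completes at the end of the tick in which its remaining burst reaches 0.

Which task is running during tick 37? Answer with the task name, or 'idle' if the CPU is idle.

running at tick 37 = D

t=0: L0/L1/L2 = AF/-/- → run A
t=1: L0/L1/L2 = AF/-/- → run A
t=2: L0/L1/L2 = AF/-/- → run A
t=3: L0/L1/L2 = FBD/A/- → run F
t=4: L0/L1/L2 = FBDH/A/- → run F
t=5: L0/L1/L2 = FBDH/A/- → run F
t=6: L0/L1/L2 = BDHC/AF/- → run B
t=7: L0/L1/L2 = BDHC/AF/- → run B
t=8: L0/L1/L2 = BDHCG/AF/- → run B
t=9: L0/L1/L2 = DHCGE/AFB/- → run D
t=10: L0/L1/L2 = DHCGE/AFB/- → run D
t=11: L0/L1/L2 = DHCGE/AFB/- → run D
t=12: L0/L1/L2 = HCGE/AFBD/- → run H
t=13: L0/L1/L2 = HCGE/AFBD/- → run H
t=14: L0/L1/L2 = HCGE/AFBD/- → run H
t=15: L0/L1/L2 = CGE/AFBDH/- → run C
t=16: L0/L1/L2 = CGE/AFBDH/- → run C
t=17: L0/L1/L2 = CGE/AFBDH/- → run C
t=18: L0/L1/L2 = GE/AFBDHC/- → run G
t=19: L0/L1/L2 = GE/AFBDHC/- → run G
t=20: L0/L1/L2 = GE/AFBDHC/- → run G
t=21: L0/L1/L2 = E/AFBDHCG/- → run E
t=22: L0/L1/L2 = E/AFBDHCG/- → run E
t=23: L0/L1/L2 = E/AFBDHCG/- → run E
t=24: L0/L1/L2 = -/AFBDHCGE/- → run A
t=25: L0/L1/L2 = -/AFBDHCGE/- → run A
t=26: L0/L1/L2 = -/AFBDHCGE/- → run A
t=27: L0/L1/L2 = -/FBDHCGE/- → run F
t=28: L0/L1/L2 = -/FBDHCGE/- → run F
t=29: L0/L1/L2 = -/FBDHCGE/- → run F
t=30: L0/L1/L2 = -/FBDHCGE/- → run F
t=31: L0/L1/L2 = -/FBDHCGE/- → run F
t=32: L0/L1/L2 = -/BDHCGE/- → run B
t=33: L0/L1/L2 = -/BDHCGE/- → run B
t=34: L0/L1/L2 = -/BDHCGE/- → run B
t=35: L0/L1/L2 = -/DHCGE/- → run D
t=36: L0/L1/L2 = -/DHCGE/- → run D
t=37: L0/L1/L2 = -/DHCGE/- → run D
t=38: L0/L1/L2 = -/DHCGE/- → run D
t=39: L0/L1/L2 = -/HCGE/- → run H
t=40: L0/L1/L2 = -/HCGE/- → run H
t=41: L0/L1/L2 = -/HCGE/- → run H
t=42: L0/L1/L2 = -/HCGE/- → run H
t=43: L0/L1/L2 = -/HCGE/- → run H
t=44: L0/L1/L2 = -/CGE/- → run C
t=45: L0/L1/L2 = -/CGE/- → run C
t=46: L0/L1/L2 = -/CGE/- → run C
t=47: L0/L1/L2 = -/CGE/- → run C
t=48: L0/L1/L2 = -/GE/- → run G
t=49: L0/L1/L2 = -/GE/- → run G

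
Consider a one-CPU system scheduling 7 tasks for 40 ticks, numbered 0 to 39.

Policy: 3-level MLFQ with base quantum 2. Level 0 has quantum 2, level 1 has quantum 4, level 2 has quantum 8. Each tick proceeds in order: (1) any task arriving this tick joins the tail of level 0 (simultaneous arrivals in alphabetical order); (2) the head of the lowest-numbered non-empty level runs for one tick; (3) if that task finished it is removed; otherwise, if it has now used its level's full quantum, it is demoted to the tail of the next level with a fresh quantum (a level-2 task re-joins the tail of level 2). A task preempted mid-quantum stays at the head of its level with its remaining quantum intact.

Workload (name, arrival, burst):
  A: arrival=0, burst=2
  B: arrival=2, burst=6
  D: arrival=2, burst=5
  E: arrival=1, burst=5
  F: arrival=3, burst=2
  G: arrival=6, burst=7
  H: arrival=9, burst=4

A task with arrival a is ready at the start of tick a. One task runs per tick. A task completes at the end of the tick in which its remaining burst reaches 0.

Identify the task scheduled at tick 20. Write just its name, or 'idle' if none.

t=0: L0/L1/L2 = A/-/- → run A
t=1: L0/L1/L2 = AE/-/- → run A
t=2: L0/L1/L2 = EBD/-/- → run E
t=3: L0/L1/L2 = EBDF/-/- → run E
t=4: L0/L1/L2 = BDF/E/- → run B
t=5: L0/L1/L2 = BDF/E/- → run B
t=6: L0/L1/L2 = DFG/EB/- → run D
t=7: L0/L1/L2 = DFG/EB/- → run D
t=8: L0/L1/L2 = FG/EBD/- → run F
t=9: L0/L1/L2 = FGH/EBD/- → run F
t=10: L0/L1/L2 = GH/EBD/- → run G
t=11: L0/L1/L2 = GH/EBD/- → run G
t=12: L0/L1/L2 = H/EBDG/- → run H
t=13: L0/L1/L2 = H/EBDG/- → run H
t=14: L0/L1/L2 = -/EBDGH/- → run E
t=15: L0/L1/L2 = -/EBDGH/- → run E
t=16: L0/L1/L2 = -/EBDGH/- → run E
t=17: L0/L1/L2 = -/BDGH/- → run B
t=18: L0/L1/L2 = -/BDGH/- → run B
t=19: L0/L1/L2 = -/BDGH/- → run B
t=20: L0/L1/L2 = -/BDGH/- → run B
t=21: L0/L1/L2 = -/DGH/- → run D
t=22: L0/L1/L2 = -/DGH/- → run D
t=23: L0/L1/L2 = -/DGH/- → run D
t=24: L0/L1/L2 = -/GH/- → run G
t=25: L0/L1/L2 = -/GH/- → run G
t=26: L0/L1/L2 = -/GH/- → run G
t=27: L0/L1/L2 = -/GH/- → run G
t=28: L0/L1/L2 = -/H/G → run H
t=29: L0/L1/L2 = -/H/G → run H
t=30: L0/L1/L2 = -/-/G → run G
t=31: (idle)
t=32: (idle)
t=33: (idle)
t=34: (idle)
t=35: (idle)
t=36: (idle)
t=37: (idle)
t=38: (idle)
t=39: (idle)

running at tick 20 = B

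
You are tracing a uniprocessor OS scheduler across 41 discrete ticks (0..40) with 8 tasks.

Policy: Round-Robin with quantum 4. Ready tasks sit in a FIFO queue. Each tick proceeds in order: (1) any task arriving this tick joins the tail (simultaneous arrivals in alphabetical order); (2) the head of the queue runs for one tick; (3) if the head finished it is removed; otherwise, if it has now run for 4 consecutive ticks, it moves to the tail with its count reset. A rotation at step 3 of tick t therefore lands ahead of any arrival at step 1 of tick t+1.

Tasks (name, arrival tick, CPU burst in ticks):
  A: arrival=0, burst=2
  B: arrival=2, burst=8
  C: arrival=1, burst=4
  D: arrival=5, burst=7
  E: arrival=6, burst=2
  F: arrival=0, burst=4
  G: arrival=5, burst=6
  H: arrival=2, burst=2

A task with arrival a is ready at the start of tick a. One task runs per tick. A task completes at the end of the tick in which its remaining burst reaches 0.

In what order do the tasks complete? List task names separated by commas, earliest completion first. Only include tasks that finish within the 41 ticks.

t=0: queue=[A,F] q_used=0 → run A
t=1: queue=[A,F,C] q_used=1 → run A
t=2: queue=[F,C,B,H] q_used=0 → run F
t=3: queue=[F,C,B,H] q_used=1 → run F
t=4: queue=[F,C,B,H] q_used=2 → run F
t=5: queue=[F,C,B,H,D,G] q_used=3 → run F
t=6: queue=[C,B,H,D,G,E] q_used=0 → run C
t=7: queue=[C,B,H,D,G,E] q_used=1 → run C
t=8: queue=[C,B,H,D,G,E] q_used=2 → run C
t=9: queue=[C,B,H,D,G,E] q_used=3 → run C
t=10: queue=[B,H,D,G,E] q_used=0 → run B
t=11: queue=[B,H,D,G,E] q_used=1 → run B
t=12: queue=[B,H,D,G,E] q_used=2 → run B
t=13: queue=[B,H,D,G,E] q_used=3 → run B
t=14: queue=[H,D,G,E,B] q_used=0 → run H
t=15: queue=[H,D,G,E,B] q_used=1 → run H
t=16: queue=[D,G,E,B] q_used=0 → run D
t=17: queue=[D,G,E,B] q_used=1 → run D
t=18: queue=[D,G,E,B] q_used=2 → run D
t=19: queue=[D,G,E,B] q_used=3 → run D
t=20: queue=[G,E,B,D] q_used=0 → run G
t=21: queue=[G,E,B,D] q_used=1 → run G
t=22: queue=[G,E,B,D] q_used=2 → run G
t=23: queue=[G,E,B,D] q_used=3 → run G
t=24: queue=[E,B,D,G] q_used=0 → run E
t=25: queue=[E,B,D,G] q_used=1 → run E
t=26: queue=[B,D,G] q_used=0 → run B
t=27: queue=[B,D,G] q_used=1 → run B
t=28: queue=[B,D,G] q_used=2 → run B
t=29: queue=[B,D,G] q_used=3 → run B
t=30: queue=[D,G] q_used=0 → run D
t=31: queue=[D,G] q_used=1 → run D
t=32: queue=[D,G] q_used=2 → run D
t=33: queue=[G] q_used=0 → run G
t=34: queue=[G] q_used=1 → run G
t=35: (idle)
t=36: (idle)
t=37: (idle)
t=38: (idle)
t=39: (idle)
t=40: (idle)

completion order = A, F, C, H, E, B, D, G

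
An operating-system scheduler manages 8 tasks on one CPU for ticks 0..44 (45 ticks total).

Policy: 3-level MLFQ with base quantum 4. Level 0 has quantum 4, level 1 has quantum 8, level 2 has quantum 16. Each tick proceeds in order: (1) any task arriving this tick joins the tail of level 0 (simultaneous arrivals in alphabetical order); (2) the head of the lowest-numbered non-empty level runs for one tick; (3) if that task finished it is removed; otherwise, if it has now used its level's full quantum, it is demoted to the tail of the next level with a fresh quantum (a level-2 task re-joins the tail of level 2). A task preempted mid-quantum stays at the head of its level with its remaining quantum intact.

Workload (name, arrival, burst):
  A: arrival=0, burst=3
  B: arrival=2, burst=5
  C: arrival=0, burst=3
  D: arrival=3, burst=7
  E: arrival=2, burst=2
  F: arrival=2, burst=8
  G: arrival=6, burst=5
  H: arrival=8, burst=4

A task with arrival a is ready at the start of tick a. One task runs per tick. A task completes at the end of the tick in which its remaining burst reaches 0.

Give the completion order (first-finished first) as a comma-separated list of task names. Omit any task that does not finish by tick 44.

t=0: L0/L1/L2 = AC/-/- → run A
t=1: L0/L1/L2 = AC/-/- → run A
t=2: L0/L1/L2 = ACBEF/-/- → run A
t=3: L0/L1/L2 = CBEFD/-/- → run C
t=4: L0/L1/L2 = CBEFD/-/- → run C
t=5: L0/L1/L2 = CBEFD/-/- → run C
t=6: L0/L1/L2 = BEFDG/-/- → run B
t=7: L0/L1/L2 = BEFDG/-/- → run B
t=8: L0/L1/L2 = BEFDGH/-/- → run B
t=9: L0/L1/L2 = BEFDGH/-/- → run B
t=10: L0/L1/L2 = EFDGH/B/- → run E
t=11: L0/L1/L2 = EFDGH/B/- → run E
t=12: L0/L1/L2 = FDGH/B/- → run F
t=13: L0/L1/L2 = FDGH/B/- → run F
t=14: L0/L1/L2 = FDGH/B/- → run F
t=15: L0/L1/L2 = FDGH/B/- → run F
t=16: L0/L1/L2 = DGH/BF/- → run D
t=17: L0/L1/L2 = DGH/BF/- → run D
t=18: L0/L1/L2 = DGH/BF/- → run D
t=19: L0/L1/L2 = DGH/BF/- → run D
t=20: L0/L1/L2 = GH/BFD/- → run G
t=21: L0/L1/L2 = GH/BFD/- → run G
t=22: L0/L1/L2 = GH/BFD/- → run G
t=23: L0/L1/L2 = GH/BFD/- → run G
t=24: L0/L1/L2 = H/BFDG/- → run H
t=25: L0/L1/L2 = H/BFDG/- → run H
t=26: L0/L1/L2 = H/BFDG/- → run H
t=27: L0/L1/L2 = H/BFDG/- → run H
t=28: L0/L1/L2 = -/BFDG/- → run B
t=29: L0/L1/L2 = -/FDG/- → run F
t=30: L0/L1/L2 = -/FDG/- → run F
t=31: L0/L1/L2 = -/FDG/- → run F
t=32: L0/L1/L2 = -/FDG/- → run F
t=33: L0/L1/L2 = -/DG/- → run D
t=34: L0/L1/L2 = -/DG/- → run D
t=35: L0/L1/L2 = -/DG/- → run D
t=36: L0/L1/L2 = -/G/- → run G
t=37: (idle)
t=38: (idle)
t=39: (idle)
t=40: (idle)
t=41: (idle)
t=42: (idle)
t=43: (idle)
t=44: (idle)

completion order = A, C, E, H, B, F, D, G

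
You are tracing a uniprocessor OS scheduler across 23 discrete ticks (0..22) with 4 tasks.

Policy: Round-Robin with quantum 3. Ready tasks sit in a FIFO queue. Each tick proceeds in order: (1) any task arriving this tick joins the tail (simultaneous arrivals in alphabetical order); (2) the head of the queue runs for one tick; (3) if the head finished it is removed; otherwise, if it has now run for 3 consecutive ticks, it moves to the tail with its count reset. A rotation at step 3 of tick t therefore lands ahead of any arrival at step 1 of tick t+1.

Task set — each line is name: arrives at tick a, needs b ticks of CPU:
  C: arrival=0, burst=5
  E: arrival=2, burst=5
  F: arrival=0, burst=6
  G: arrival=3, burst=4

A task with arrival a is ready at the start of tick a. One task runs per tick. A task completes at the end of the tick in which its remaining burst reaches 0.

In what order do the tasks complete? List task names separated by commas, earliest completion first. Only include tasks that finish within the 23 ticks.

t=0: queue=[C,F] q_used=0 → run C
t=1: queue=[C,F] q_used=1 → run C
t=2: queue=[C,F,E] q_used=2 → run C
t=3: queue=[F,E,C,G] q_used=0 → run F
t=4: queue=[F,E,C,G] q_used=1 → run F
t=5: queue=[F,E,C,G] q_used=2 → run F
t=6: queue=[E,C,G,F] q_used=0 → run E
t=7: queue=[E,C,G,F] q_used=1 → run E
t=8: queue=[E,C,G,F] q_used=2 → run E
t=9: queue=[C,G,F,E] q_used=0 → run C
t=10: queue=[C,G,F,E] q_used=1 → run C
t=11: queue=[G,F,E] q_used=0 → run G
t=12: queue=[G,F,E] q_used=1 → run G
t=13: queue=[G,F,E] q_used=2 → run G
t=14: queue=[F,E,G] q_used=0 → run F
t=15: queue=[F,E,G] q_used=1 → run F
t=16: queue=[F,E,G] q_used=2 → run F
t=17: queue=[E,G] q_used=0 → run E
t=18: queue=[E,G] q_used=1 → run E
t=19: queue=[G] q_used=0 → run G
t=20: (idle)
t=21: (idle)
t=22: (idle)

completion order = C, F, E, G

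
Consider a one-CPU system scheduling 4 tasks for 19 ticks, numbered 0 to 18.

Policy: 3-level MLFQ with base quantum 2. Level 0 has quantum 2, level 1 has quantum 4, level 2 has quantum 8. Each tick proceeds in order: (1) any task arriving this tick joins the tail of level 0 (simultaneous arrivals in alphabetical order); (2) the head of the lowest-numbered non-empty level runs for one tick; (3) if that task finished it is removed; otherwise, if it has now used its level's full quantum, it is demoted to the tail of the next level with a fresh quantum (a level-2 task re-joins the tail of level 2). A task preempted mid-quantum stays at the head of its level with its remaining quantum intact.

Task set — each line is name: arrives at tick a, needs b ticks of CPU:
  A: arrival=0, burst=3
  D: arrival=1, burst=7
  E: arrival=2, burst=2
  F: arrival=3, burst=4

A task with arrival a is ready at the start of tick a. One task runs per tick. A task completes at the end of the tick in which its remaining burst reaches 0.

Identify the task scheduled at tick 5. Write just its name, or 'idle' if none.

t=0: L0/L1/L2 = A/-/- → run A
t=1: L0/L1/L2 = AD/-/- → run A
t=2: L0/L1/L2 = DE/A/- → run D
t=3: L0/L1/L2 = DEF/A/- → run D
t=4: L0/L1/L2 = EF/AD/- → run E
t=5: L0/L1/L2 = EF/AD/- → run E
t=6: L0/L1/L2 = F/AD/- → run F
t=7: L0/L1/L2 = F/AD/- → run F
t=8: L0/L1/L2 = -/ADF/- → run A
t=9: L0/L1/L2 = -/DF/- → run D
t=10: L0/L1/L2 = -/DF/- → run D
t=11: L0/L1/L2 = -/DF/- → run D
t=12: L0/L1/L2 = -/DF/- → run D
t=13: L0/L1/L2 = -/F/D → run F
t=14: L0/L1/L2 = -/F/D → run F
t=15: L0/L1/L2 = -/-/D → run D
t=16: (idle)
t=17: (idle)
t=18: (idle)

running at tick 5 = E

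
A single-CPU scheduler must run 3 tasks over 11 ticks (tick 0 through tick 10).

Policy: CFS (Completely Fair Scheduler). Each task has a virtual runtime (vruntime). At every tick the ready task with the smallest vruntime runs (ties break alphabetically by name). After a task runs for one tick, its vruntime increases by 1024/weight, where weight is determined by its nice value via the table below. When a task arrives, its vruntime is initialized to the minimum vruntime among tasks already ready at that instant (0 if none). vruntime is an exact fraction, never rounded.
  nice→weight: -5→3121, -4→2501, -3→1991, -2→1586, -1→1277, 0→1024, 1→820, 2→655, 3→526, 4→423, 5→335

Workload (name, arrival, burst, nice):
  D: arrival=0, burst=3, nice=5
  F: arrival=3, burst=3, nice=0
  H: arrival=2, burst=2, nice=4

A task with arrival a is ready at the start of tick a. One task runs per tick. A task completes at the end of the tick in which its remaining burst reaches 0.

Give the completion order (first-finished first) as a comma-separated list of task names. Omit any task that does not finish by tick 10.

t=0: vr[D=0] → run D
t=1: vr[D=1024/335] → run D
t=2: vr[D=2048/335 H=2048/335] → run D
t=3: vr[F=2048/335 H=2048/335] → run F
t=4: vr[F=2383/335 H=2048/335] → run H
t=5: vr[F=2383/335 H=1209344/141705] → run F
t=6: vr[F=2718/335 H=1209344/141705] → run F
t=7: vr[H=1209344/141705] → run H
t=8: (idle)
t=9: (idle)
t=10: (idle)

completion order = D, F, H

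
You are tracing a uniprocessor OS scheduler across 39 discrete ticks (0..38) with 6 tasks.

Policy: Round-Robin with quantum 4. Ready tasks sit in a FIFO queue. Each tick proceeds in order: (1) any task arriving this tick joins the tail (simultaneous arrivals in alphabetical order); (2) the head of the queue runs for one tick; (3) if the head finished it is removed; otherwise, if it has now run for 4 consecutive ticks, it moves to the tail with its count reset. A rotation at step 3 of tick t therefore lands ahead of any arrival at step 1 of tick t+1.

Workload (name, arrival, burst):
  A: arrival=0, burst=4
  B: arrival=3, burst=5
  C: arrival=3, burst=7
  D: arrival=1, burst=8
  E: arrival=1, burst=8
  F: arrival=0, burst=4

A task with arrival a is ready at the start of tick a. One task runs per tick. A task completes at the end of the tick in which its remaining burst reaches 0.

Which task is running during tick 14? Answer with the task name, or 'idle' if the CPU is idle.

t=0: queue=[A,F] q_used=0 → run A
t=1: queue=[A,F,D,E] q_used=1 → run A
t=2: queue=[A,F,D,E] q_used=2 → run A
t=3: queue=[A,F,D,E,B,C] q_used=3 → run A
t=4: queue=[F,D,E,B,C] q_used=0 → run F
t=5: queue=[F,D,E,B,C] q_used=1 → run F
t=6: queue=[F,D,E,B,C] q_used=2 → run F
t=7: queue=[F,D,E,B,C] q_used=3 → run F
t=8: queue=[D,E,B,C] q_used=0 → run D
t=9: queue=[D,E,B,C] q_used=1 → run D
t=10: queue=[D,E,B,C] q_used=2 → run D
t=11: queue=[D,E,B,C] q_used=3 → run D
t=12: queue=[E,B,C,D] q_used=0 → run E
t=13: queue=[E,B,C,D] q_used=1 → run E
t=14: queue=[E,B,C,D] q_used=2 → run E
t=15: queue=[E,B,C,D] q_used=3 → run E
t=16: queue=[B,C,D,E] q_used=0 → run B
t=17: queue=[B,C,D,E] q_used=1 → run B
t=18: queue=[B,C,D,E] q_used=2 → run B
t=19: queue=[B,C,D,E] q_used=3 → run B
t=20: queue=[C,D,E,B] q_used=0 → run C
t=21: queue=[C,D,E,B] q_used=1 → run C
t=22: queue=[C,D,E,B] q_used=2 → run C
t=23: queue=[C,D,E,B] q_used=3 → run C
t=24: queue=[D,E,B,C] q_used=0 → run D
t=25: queue=[D,E,B,C] q_used=1 → run D
t=26: queue=[D,E,B,C] q_used=2 → run D
t=27: queue=[D,E,B,C] q_used=3 → run D
t=28: queue=[E,B,C] q_used=0 → run E
t=29: queue=[E,B,C] q_used=1 → run E
t=30: queue=[E,B,C] q_used=2 → run E
t=31: queue=[E,B,C] q_used=3 → run E
t=32: queue=[B,C] q_used=0 → run B
t=33: queue=[C] q_used=0 → run C
t=34: queue=[C] q_used=1 → run C
t=35: queue=[C] q_used=2 → run C
t=36: (idle)
t=37: (idle)
t=38: (idle)

running at tick 14 = E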